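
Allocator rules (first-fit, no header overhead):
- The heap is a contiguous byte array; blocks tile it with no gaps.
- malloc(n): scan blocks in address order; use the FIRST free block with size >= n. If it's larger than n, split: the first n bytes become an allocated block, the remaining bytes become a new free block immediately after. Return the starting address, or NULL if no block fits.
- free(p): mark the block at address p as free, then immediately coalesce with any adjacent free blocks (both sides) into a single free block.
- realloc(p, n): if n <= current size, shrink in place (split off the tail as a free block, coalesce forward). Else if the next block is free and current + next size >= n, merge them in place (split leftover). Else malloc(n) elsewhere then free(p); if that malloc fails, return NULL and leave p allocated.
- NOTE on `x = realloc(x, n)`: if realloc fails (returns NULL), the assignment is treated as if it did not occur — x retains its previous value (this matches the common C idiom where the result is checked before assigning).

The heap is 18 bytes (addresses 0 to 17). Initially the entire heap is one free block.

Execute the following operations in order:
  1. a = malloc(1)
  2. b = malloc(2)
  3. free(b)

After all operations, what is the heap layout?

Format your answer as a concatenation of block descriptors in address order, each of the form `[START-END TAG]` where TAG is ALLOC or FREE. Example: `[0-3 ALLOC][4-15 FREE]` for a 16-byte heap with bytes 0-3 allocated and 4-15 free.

Op 1: a = malloc(1) -> a = 0; heap: [0-0 ALLOC][1-17 FREE]
Op 2: b = malloc(2) -> b = 1; heap: [0-0 ALLOC][1-2 ALLOC][3-17 FREE]
Op 3: free(b) -> (freed b); heap: [0-0 ALLOC][1-17 FREE]

Answer: [0-0 ALLOC][1-17 FREE]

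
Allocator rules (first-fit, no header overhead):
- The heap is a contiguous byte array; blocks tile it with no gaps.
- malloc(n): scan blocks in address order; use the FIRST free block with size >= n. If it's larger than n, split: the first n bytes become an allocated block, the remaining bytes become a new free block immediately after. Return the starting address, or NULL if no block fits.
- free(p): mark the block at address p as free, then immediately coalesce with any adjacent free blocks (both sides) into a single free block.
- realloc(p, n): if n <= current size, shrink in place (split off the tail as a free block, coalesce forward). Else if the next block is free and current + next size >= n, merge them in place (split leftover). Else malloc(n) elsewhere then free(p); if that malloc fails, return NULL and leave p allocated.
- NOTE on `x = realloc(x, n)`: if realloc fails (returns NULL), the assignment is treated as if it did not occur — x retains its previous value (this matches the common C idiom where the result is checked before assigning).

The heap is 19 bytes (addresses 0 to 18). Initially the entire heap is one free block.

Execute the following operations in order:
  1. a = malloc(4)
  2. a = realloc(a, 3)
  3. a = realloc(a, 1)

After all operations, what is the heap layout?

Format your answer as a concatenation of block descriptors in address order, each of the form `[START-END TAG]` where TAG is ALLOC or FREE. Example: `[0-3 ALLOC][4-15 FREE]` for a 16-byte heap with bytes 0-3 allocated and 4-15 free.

Answer: [0-0 ALLOC][1-18 FREE]

Derivation:
Op 1: a = malloc(4) -> a = 0; heap: [0-3 ALLOC][4-18 FREE]
Op 2: a = realloc(a, 3) -> a = 0; heap: [0-2 ALLOC][3-18 FREE]
Op 3: a = realloc(a, 1) -> a = 0; heap: [0-0 ALLOC][1-18 FREE]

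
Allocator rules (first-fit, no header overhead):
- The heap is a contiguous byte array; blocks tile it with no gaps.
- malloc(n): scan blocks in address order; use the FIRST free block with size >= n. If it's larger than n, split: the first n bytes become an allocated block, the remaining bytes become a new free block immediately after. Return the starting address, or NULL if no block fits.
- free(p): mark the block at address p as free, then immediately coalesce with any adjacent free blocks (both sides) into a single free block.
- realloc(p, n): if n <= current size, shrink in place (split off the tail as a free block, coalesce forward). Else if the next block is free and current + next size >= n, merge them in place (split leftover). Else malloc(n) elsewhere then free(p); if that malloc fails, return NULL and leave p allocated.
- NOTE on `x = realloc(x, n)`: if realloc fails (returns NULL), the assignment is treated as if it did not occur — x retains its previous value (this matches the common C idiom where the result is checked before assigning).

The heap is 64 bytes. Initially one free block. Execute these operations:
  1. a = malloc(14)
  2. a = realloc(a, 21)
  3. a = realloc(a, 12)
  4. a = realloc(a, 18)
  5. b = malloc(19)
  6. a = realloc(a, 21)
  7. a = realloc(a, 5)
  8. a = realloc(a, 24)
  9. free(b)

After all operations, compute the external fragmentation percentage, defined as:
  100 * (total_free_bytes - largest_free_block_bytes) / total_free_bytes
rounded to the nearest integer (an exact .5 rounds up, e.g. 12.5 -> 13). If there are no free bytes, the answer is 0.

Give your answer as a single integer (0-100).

Answer: 8

Derivation:
Op 1: a = malloc(14) -> a = 0; heap: [0-13 ALLOC][14-63 FREE]
Op 2: a = realloc(a, 21) -> a = 0; heap: [0-20 ALLOC][21-63 FREE]
Op 3: a = realloc(a, 12) -> a = 0; heap: [0-11 ALLOC][12-63 FREE]
Op 4: a = realloc(a, 18) -> a = 0; heap: [0-17 ALLOC][18-63 FREE]
Op 5: b = malloc(19) -> b = 18; heap: [0-17 ALLOC][18-36 ALLOC][37-63 FREE]
Op 6: a = realloc(a, 21) -> a = 37; heap: [0-17 FREE][18-36 ALLOC][37-57 ALLOC][58-63 FREE]
Op 7: a = realloc(a, 5) -> a = 37; heap: [0-17 FREE][18-36 ALLOC][37-41 ALLOC][42-63 FREE]
Op 8: a = realloc(a, 24) -> a = 37; heap: [0-17 FREE][18-36 ALLOC][37-60 ALLOC][61-63 FREE]
Op 9: free(b) -> (freed b); heap: [0-36 FREE][37-60 ALLOC][61-63 FREE]
Free blocks: [37 3] total_free=40 largest=37 -> 100*(40-37)/40 = 300/40 = 7.5 -> rounds to 8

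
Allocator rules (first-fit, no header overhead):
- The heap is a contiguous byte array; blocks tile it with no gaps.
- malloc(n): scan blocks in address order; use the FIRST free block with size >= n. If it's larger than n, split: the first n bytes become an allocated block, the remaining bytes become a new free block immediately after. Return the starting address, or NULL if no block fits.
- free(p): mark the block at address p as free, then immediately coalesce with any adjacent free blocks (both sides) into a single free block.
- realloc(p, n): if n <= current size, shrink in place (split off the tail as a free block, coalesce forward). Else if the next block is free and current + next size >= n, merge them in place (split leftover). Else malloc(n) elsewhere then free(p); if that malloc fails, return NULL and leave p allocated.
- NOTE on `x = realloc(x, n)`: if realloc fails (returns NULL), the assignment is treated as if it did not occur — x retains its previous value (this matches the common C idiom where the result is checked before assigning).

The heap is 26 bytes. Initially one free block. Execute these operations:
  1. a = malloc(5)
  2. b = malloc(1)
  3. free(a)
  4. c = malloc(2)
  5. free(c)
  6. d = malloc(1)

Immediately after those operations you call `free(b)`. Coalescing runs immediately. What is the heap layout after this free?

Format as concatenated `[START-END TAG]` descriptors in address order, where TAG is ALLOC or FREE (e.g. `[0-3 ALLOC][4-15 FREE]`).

Answer: [0-0 ALLOC][1-25 FREE]

Derivation:
Op 1: a = malloc(5) -> a = 0; heap: [0-4 ALLOC][5-25 FREE]
Op 2: b = malloc(1) -> b = 5; heap: [0-4 ALLOC][5-5 ALLOC][6-25 FREE]
Op 3: free(a) -> (freed a); heap: [0-4 FREE][5-5 ALLOC][6-25 FREE]
Op 4: c = malloc(2) -> c = 0; heap: [0-1 ALLOC][2-4 FREE][5-5 ALLOC][6-25 FREE]
Op 5: free(c) -> (freed c); heap: [0-4 FREE][5-5 ALLOC][6-25 FREE]
Op 6: d = malloc(1) -> d = 0; heap: [0-0 ALLOC][1-4 FREE][5-5 ALLOC][6-25 FREE]
free(b): b = 5 -> block [5-5 ALLOC]; mark free, coalesce with adjacent free neighbors -> [0-0 ALLOC][1-25 FREE]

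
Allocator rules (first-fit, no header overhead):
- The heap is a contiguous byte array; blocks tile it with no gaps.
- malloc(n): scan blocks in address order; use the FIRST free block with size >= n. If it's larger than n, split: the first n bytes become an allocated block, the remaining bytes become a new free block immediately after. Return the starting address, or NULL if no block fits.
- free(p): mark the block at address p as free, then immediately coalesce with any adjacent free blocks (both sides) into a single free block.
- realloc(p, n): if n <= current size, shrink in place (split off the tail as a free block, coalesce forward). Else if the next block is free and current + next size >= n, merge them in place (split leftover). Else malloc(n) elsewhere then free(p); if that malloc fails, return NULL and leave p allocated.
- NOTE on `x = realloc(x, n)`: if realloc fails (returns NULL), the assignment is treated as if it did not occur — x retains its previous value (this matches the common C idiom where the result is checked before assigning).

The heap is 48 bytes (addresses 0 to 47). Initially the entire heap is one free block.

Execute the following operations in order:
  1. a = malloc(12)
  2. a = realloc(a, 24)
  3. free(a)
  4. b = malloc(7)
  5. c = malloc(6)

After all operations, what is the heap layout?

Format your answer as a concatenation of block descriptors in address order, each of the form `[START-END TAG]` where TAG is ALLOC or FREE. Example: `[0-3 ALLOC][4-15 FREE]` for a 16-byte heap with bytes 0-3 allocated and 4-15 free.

Op 1: a = malloc(12) -> a = 0; heap: [0-11 ALLOC][12-47 FREE]
Op 2: a = realloc(a, 24) -> a = 0; heap: [0-23 ALLOC][24-47 FREE]
Op 3: free(a) -> (freed a); heap: [0-47 FREE]
Op 4: b = malloc(7) -> b = 0; heap: [0-6 ALLOC][7-47 FREE]
Op 5: c = malloc(6) -> c = 7; heap: [0-6 ALLOC][7-12 ALLOC][13-47 FREE]

Answer: [0-6 ALLOC][7-12 ALLOC][13-47 FREE]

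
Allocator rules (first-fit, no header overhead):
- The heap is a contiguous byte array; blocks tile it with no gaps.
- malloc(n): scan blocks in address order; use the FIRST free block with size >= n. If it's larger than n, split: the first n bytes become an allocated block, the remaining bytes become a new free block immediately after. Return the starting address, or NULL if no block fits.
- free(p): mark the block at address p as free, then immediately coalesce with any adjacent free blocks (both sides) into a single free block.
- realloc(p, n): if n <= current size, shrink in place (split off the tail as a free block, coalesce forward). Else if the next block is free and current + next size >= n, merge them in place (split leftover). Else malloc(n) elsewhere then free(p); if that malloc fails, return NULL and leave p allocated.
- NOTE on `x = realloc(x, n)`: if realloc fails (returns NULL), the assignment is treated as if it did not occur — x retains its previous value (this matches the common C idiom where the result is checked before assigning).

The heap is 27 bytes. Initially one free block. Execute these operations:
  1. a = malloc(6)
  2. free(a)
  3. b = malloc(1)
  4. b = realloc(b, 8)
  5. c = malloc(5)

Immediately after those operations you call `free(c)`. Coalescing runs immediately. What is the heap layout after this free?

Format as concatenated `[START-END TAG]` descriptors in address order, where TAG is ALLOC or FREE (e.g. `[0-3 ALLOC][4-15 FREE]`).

Answer: [0-7 ALLOC][8-26 FREE]

Derivation:
Op 1: a = malloc(6) -> a = 0; heap: [0-5 ALLOC][6-26 FREE]
Op 2: free(a) -> (freed a); heap: [0-26 FREE]
Op 3: b = malloc(1) -> b = 0; heap: [0-0 ALLOC][1-26 FREE]
Op 4: b = realloc(b, 8) -> b = 0; heap: [0-7 ALLOC][8-26 FREE]
Op 5: c = malloc(5) -> c = 8; heap: [0-7 ALLOC][8-12 ALLOC][13-26 FREE]
free(c): c = 8 -> block [8-12 ALLOC]; mark free, coalesce with adjacent free neighbors -> [0-7 ALLOC][8-26 FREE]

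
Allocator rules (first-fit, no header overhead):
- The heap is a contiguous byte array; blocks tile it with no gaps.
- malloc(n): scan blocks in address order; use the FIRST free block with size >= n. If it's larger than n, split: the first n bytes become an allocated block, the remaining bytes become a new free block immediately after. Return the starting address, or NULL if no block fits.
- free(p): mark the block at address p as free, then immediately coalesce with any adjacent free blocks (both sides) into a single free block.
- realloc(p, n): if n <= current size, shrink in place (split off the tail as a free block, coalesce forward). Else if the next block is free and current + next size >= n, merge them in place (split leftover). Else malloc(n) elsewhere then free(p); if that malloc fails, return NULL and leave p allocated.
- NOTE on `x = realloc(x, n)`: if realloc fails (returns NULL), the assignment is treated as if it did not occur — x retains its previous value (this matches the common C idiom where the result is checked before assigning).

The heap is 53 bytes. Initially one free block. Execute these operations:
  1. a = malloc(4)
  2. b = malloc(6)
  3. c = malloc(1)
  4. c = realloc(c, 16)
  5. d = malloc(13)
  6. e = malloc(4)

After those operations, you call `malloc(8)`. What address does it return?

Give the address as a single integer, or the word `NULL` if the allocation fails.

Op 1: a = malloc(4) -> a = 0; heap: [0-3 ALLOC][4-52 FREE]
Op 2: b = malloc(6) -> b = 4; heap: [0-3 ALLOC][4-9 ALLOC][10-52 FREE]
Op 3: c = malloc(1) -> c = 10; heap: [0-3 ALLOC][4-9 ALLOC][10-10 ALLOC][11-52 FREE]
Op 4: c = realloc(c, 16) -> c = 10; heap: [0-3 ALLOC][4-9 ALLOC][10-25 ALLOC][26-52 FREE]
Op 5: d = malloc(13) -> d = 26; heap: [0-3 ALLOC][4-9 ALLOC][10-25 ALLOC][26-38 ALLOC][39-52 FREE]
Op 6: e = malloc(4) -> e = 39; heap: [0-3 ALLOC][4-9 ALLOC][10-25 ALLOC][26-38 ALLOC][39-42 ALLOC][43-52 FREE]
malloc(8): first-fit scan over [0-3 ALLOC][4-9 ALLOC][10-25 ALLOC][26-38 ALLOC][39-42 ALLOC][43-52 FREE] -> 43

Answer: 43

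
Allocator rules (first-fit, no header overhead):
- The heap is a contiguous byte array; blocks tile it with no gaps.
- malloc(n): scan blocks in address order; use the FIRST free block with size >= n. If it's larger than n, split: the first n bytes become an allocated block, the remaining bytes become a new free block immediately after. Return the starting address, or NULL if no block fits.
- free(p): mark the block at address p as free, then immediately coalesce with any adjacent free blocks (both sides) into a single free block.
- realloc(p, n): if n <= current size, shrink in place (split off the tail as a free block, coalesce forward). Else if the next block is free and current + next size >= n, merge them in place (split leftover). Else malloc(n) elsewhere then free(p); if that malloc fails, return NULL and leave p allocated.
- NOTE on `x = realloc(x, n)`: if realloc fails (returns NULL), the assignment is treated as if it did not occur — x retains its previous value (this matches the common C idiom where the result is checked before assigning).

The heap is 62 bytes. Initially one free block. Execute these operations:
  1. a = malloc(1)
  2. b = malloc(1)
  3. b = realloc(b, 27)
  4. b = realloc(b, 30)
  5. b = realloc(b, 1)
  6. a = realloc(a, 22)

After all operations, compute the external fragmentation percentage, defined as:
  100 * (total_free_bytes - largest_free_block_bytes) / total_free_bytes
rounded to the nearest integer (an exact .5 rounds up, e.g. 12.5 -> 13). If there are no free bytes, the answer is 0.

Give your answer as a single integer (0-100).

Op 1: a = malloc(1) -> a = 0; heap: [0-0 ALLOC][1-61 FREE]
Op 2: b = malloc(1) -> b = 1; heap: [0-0 ALLOC][1-1 ALLOC][2-61 FREE]
Op 3: b = realloc(b, 27) -> b = 1; heap: [0-0 ALLOC][1-27 ALLOC][28-61 FREE]
Op 4: b = realloc(b, 30) -> b = 1; heap: [0-0 ALLOC][1-30 ALLOC][31-61 FREE]
Op 5: b = realloc(b, 1) -> b = 1; heap: [0-0 ALLOC][1-1 ALLOC][2-61 FREE]
Op 6: a = realloc(a, 22) -> a = 2; heap: [0-0 FREE][1-1 ALLOC][2-23 ALLOC][24-61 FREE]
Free blocks: [1 38] total_free=39 largest=38 -> 100*(39-38)/39 = 100/39 ≈ 2.564 -> rounds to 3

Answer: 3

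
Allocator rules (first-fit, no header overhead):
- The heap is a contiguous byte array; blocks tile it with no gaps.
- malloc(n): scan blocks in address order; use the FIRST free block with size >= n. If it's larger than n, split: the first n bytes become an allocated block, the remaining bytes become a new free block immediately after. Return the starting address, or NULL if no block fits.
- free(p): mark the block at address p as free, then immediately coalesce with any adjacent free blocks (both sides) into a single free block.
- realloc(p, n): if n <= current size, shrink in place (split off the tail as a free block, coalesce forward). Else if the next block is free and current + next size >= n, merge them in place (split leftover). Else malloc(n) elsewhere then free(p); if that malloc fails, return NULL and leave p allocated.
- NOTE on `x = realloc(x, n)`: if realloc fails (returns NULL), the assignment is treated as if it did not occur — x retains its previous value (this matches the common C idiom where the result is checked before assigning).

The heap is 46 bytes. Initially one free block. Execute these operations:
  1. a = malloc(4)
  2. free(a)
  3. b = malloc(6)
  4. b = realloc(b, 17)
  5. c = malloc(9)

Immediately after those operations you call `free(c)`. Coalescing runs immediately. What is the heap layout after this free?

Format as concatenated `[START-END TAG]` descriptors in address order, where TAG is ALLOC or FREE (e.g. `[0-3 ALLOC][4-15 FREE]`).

Op 1: a = malloc(4) -> a = 0; heap: [0-3 ALLOC][4-45 FREE]
Op 2: free(a) -> (freed a); heap: [0-45 FREE]
Op 3: b = malloc(6) -> b = 0; heap: [0-5 ALLOC][6-45 FREE]
Op 4: b = realloc(b, 17) -> b = 0; heap: [0-16 ALLOC][17-45 FREE]
Op 5: c = malloc(9) -> c = 17; heap: [0-16 ALLOC][17-25 ALLOC][26-45 FREE]
free(c): c = 17 -> block [17-25 ALLOC]; mark free, coalesce with adjacent free neighbors -> [0-16 ALLOC][17-45 FREE]

Answer: [0-16 ALLOC][17-45 FREE]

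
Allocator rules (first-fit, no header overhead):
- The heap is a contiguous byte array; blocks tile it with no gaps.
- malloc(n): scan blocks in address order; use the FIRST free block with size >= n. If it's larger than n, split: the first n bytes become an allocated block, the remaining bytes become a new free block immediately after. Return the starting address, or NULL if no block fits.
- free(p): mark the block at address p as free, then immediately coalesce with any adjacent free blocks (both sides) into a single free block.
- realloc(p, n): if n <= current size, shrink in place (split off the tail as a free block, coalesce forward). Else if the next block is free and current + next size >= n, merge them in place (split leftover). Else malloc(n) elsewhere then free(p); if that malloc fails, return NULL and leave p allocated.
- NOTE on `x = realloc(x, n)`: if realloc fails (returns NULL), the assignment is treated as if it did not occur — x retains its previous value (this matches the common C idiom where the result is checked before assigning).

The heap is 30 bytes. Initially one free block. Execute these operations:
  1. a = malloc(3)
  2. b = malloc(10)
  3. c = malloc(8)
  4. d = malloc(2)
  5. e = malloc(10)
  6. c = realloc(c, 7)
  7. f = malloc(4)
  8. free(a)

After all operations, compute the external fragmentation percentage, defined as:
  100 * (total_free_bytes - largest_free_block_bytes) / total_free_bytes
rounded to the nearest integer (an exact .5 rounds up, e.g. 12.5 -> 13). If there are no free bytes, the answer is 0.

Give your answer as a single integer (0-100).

Answer: 57

Derivation:
Op 1: a = malloc(3) -> a = 0; heap: [0-2 ALLOC][3-29 FREE]
Op 2: b = malloc(10) -> b = 3; heap: [0-2 ALLOC][3-12 ALLOC][13-29 FREE]
Op 3: c = malloc(8) -> c = 13; heap: [0-2 ALLOC][3-12 ALLOC][13-20 ALLOC][21-29 FREE]
Op 4: d = malloc(2) -> d = 21; heap: [0-2 ALLOC][3-12 ALLOC][13-20 ALLOC][21-22 ALLOC][23-29 FREE]
Op 5: e = malloc(10) -> e = NULL; heap: [0-2 ALLOC][3-12 ALLOC][13-20 ALLOC][21-22 ALLOC][23-29 FREE]
Op 6: c = realloc(c, 7) -> c = 13; heap: [0-2 ALLOC][3-12 ALLOC][13-19 ALLOC][20-20 FREE][21-22 ALLOC][23-29 FREE]
Op 7: f = malloc(4) -> f = 23; heap: [0-2 ALLOC][3-12 ALLOC][13-19 ALLOC][20-20 FREE][21-22 ALLOC][23-26 ALLOC][27-29 FREE]
Op 8: free(a) -> (freed a); heap: [0-2 FREE][3-12 ALLOC][13-19 ALLOC][20-20 FREE][21-22 ALLOC][23-26 ALLOC][27-29 FREE]
Free blocks: [3 1 3] total_free=7 largest=3 -> 100*(7-3)/7 = 400/7 ≈ 57.143 -> rounds to 57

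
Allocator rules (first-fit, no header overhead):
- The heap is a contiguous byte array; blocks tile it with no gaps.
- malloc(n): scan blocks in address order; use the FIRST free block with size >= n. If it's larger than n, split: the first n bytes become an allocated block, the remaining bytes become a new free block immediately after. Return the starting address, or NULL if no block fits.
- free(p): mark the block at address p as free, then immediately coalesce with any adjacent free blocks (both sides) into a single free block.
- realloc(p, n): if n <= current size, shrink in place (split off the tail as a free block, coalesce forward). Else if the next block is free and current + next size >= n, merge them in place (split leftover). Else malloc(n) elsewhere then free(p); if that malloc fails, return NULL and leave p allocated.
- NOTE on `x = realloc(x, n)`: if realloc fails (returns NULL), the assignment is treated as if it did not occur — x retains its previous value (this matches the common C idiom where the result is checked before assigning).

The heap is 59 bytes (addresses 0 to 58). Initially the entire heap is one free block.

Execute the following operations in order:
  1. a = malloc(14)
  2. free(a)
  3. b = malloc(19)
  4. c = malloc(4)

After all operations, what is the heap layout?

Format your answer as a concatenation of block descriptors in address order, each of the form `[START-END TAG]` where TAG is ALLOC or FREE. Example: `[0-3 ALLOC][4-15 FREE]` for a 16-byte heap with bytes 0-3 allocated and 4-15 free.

Op 1: a = malloc(14) -> a = 0; heap: [0-13 ALLOC][14-58 FREE]
Op 2: free(a) -> (freed a); heap: [0-58 FREE]
Op 3: b = malloc(19) -> b = 0; heap: [0-18 ALLOC][19-58 FREE]
Op 4: c = malloc(4) -> c = 19; heap: [0-18 ALLOC][19-22 ALLOC][23-58 FREE]

Answer: [0-18 ALLOC][19-22 ALLOC][23-58 FREE]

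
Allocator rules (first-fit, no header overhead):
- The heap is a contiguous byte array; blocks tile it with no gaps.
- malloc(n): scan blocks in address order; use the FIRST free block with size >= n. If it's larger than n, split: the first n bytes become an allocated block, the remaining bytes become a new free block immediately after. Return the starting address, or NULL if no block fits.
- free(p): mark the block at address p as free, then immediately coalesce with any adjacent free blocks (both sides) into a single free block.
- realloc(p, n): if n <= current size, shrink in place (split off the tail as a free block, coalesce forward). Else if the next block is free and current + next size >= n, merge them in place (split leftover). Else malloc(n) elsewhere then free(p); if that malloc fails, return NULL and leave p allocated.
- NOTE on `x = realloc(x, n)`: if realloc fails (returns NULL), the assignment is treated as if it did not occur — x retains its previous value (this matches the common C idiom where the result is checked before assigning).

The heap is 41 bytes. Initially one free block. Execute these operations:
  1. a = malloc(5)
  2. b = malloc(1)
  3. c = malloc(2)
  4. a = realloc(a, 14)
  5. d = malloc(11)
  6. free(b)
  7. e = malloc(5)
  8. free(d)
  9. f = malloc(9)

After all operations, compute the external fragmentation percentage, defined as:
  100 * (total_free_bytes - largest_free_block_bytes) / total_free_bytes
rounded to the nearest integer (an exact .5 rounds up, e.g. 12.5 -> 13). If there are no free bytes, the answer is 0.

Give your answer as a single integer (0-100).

Op 1: a = malloc(5) -> a = 0; heap: [0-4 ALLOC][5-40 FREE]
Op 2: b = malloc(1) -> b = 5; heap: [0-4 ALLOC][5-5 ALLOC][6-40 FREE]
Op 3: c = malloc(2) -> c = 6; heap: [0-4 ALLOC][5-5 ALLOC][6-7 ALLOC][8-40 FREE]
Op 4: a = realloc(a, 14) -> a = 8; heap: [0-4 FREE][5-5 ALLOC][6-7 ALLOC][8-21 ALLOC][22-40 FREE]
Op 5: d = malloc(11) -> d = 22; heap: [0-4 FREE][5-5 ALLOC][6-7 ALLOC][8-21 ALLOC][22-32 ALLOC][33-40 FREE]
Op 6: free(b) -> (freed b); heap: [0-5 FREE][6-7 ALLOC][8-21 ALLOC][22-32 ALLOC][33-40 FREE]
Op 7: e = malloc(5) -> e = 0; heap: [0-4 ALLOC][5-5 FREE][6-7 ALLOC][8-21 ALLOC][22-32 ALLOC][33-40 FREE]
Op 8: free(d) -> (freed d); heap: [0-4 ALLOC][5-5 FREE][6-7 ALLOC][8-21 ALLOC][22-40 FREE]
Op 9: f = malloc(9) -> f = 22; heap: [0-4 ALLOC][5-5 FREE][6-7 ALLOC][8-21 ALLOC][22-30 ALLOC][31-40 FREE]
Free blocks: [1 10] total_free=11 largest=10 -> 100*(11-10)/11 = 100/11 ≈ 9.091 -> rounds to 9

Answer: 9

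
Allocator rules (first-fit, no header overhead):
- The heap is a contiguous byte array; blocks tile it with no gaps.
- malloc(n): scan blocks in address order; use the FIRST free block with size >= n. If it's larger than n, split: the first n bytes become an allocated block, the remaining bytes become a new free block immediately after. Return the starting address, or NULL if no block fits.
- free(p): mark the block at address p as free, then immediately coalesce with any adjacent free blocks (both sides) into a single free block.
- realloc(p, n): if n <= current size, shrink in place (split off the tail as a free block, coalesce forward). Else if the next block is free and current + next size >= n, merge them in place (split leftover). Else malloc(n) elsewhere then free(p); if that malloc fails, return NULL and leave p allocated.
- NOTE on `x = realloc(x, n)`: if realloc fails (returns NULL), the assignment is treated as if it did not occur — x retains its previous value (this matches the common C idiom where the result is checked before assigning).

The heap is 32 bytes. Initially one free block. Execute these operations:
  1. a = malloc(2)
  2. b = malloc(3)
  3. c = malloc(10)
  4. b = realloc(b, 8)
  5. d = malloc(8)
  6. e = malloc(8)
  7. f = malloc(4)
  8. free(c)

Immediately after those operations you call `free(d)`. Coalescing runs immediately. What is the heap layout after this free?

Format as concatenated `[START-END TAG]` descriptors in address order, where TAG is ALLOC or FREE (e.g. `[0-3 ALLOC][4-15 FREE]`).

Op 1: a = malloc(2) -> a = 0; heap: [0-1 ALLOC][2-31 FREE]
Op 2: b = malloc(3) -> b = 2; heap: [0-1 ALLOC][2-4 ALLOC][5-31 FREE]
Op 3: c = malloc(10) -> c = 5; heap: [0-1 ALLOC][2-4 ALLOC][5-14 ALLOC][15-31 FREE]
Op 4: b = realloc(b, 8) -> b = 15; heap: [0-1 ALLOC][2-4 FREE][5-14 ALLOC][15-22 ALLOC][23-31 FREE]
Op 5: d = malloc(8) -> d = 23; heap: [0-1 ALLOC][2-4 FREE][5-14 ALLOC][15-22 ALLOC][23-30 ALLOC][31-31 FREE]
Op 6: e = malloc(8) -> e = NULL; heap: [0-1 ALLOC][2-4 FREE][5-14 ALLOC][15-22 ALLOC][23-30 ALLOC][31-31 FREE]
Op 7: f = malloc(4) -> f = NULL; heap: [0-1 ALLOC][2-4 FREE][5-14 ALLOC][15-22 ALLOC][23-30 ALLOC][31-31 FREE]
Op 8: free(c) -> (freed c); heap: [0-1 ALLOC][2-14 FREE][15-22 ALLOC][23-30 ALLOC][31-31 FREE]
free(d): d = 23 -> block [23-30 ALLOC]; mark free, coalesce with adjacent free neighbors -> [0-1 ALLOC][2-14 FREE][15-22 ALLOC][23-31 FREE]

Answer: [0-1 ALLOC][2-14 FREE][15-22 ALLOC][23-31 FREE]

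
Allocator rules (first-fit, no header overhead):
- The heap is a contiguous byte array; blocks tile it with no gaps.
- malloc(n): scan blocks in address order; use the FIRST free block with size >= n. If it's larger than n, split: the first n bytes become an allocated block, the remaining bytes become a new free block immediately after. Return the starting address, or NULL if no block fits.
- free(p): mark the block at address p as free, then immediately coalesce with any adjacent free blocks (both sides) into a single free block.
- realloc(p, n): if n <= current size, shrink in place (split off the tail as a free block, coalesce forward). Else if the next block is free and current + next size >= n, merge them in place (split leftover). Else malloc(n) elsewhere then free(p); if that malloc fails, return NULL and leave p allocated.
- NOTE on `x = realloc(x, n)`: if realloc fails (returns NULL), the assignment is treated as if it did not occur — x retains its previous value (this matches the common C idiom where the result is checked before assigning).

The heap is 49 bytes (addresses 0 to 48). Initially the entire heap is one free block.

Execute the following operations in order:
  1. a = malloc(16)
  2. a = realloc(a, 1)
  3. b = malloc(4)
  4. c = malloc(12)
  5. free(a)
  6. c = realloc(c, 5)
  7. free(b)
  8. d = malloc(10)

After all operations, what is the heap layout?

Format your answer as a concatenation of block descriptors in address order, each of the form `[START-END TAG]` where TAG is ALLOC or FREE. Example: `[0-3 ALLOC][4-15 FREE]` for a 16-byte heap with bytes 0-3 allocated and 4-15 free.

Op 1: a = malloc(16) -> a = 0; heap: [0-15 ALLOC][16-48 FREE]
Op 2: a = realloc(a, 1) -> a = 0; heap: [0-0 ALLOC][1-48 FREE]
Op 3: b = malloc(4) -> b = 1; heap: [0-0 ALLOC][1-4 ALLOC][5-48 FREE]
Op 4: c = malloc(12) -> c = 5; heap: [0-0 ALLOC][1-4 ALLOC][5-16 ALLOC][17-48 FREE]
Op 5: free(a) -> (freed a); heap: [0-0 FREE][1-4 ALLOC][5-16 ALLOC][17-48 FREE]
Op 6: c = realloc(c, 5) -> c = 5; heap: [0-0 FREE][1-4 ALLOC][5-9 ALLOC][10-48 FREE]
Op 7: free(b) -> (freed b); heap: [0-4 FREE][5-9 ALLOC][10-48 FREE]
Op 8: d = malloc(10) -> d = 10; heap: [0-4 FREE][5-9 ALLOC][10-19 ALLOC][20-48 FREE]

Answer: [0-4 FREE][5-9 ALLOC][10-19 ALLOC][20-48 FREE]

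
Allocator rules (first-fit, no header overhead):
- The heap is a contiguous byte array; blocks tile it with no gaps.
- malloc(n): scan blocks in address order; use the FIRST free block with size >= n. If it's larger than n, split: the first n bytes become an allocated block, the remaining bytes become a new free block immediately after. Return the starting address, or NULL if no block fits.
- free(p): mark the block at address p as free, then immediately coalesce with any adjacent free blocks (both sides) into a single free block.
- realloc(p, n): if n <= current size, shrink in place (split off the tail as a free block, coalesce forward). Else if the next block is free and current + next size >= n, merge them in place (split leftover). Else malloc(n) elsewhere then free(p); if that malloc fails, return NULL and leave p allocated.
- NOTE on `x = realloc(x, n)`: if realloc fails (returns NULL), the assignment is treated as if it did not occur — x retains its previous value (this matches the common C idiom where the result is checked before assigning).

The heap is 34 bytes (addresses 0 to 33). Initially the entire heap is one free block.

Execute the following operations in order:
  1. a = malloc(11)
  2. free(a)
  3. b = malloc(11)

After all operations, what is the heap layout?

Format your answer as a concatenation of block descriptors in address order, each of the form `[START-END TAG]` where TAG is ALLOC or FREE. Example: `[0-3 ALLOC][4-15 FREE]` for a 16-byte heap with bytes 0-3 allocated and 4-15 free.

Answer: [0-10 ALLOC][11-33 FREE]

Derivation:
Op 1: a = malloc(11) -> a = 0; heap: [0-10 ALLOC][11-33 FREE]
Op 2: free(a) -> (freed a); heap: [0-33 FREE]
Op 3: b = malloc(11) -> b = 0; heap: [0-10 ALLOC][11-33 FREE]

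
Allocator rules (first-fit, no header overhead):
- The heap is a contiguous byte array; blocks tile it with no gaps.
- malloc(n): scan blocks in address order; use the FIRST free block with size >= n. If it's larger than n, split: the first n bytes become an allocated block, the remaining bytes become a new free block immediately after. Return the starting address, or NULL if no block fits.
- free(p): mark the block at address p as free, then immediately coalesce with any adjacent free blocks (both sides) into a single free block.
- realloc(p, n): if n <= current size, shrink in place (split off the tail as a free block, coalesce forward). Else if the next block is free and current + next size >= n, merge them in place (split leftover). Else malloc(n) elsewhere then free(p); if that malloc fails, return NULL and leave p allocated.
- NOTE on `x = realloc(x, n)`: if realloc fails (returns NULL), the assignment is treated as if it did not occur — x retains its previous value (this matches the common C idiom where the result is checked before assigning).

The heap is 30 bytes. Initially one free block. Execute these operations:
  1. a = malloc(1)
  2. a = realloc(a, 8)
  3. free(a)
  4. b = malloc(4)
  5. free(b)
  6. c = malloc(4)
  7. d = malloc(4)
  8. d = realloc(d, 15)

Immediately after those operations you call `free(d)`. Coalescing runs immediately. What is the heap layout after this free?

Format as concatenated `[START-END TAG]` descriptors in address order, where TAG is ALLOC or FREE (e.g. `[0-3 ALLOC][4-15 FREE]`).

Op 1: a = malloc(1) -> a = 0; heap: [0-0 ALLOC][1-29 FREE]
Op 2: a = realloc(a, 8) -> a = 0; heap: [0-7 ALLOC][8-29 FREE]
Op 3: free(a) -> (freed a); heap: [0-29 FREE]
Op 4: b = malloc(4) -> b = 0; heap: [0-3 ALLOC][4-29 FREE]
Op 5: free(b) -> (freed b); heap: [0-29 FREE]
Op 6: c = malloc(4) -> c = 0; heap: [0-3 ALLOC][4-29 FREE]
Op 7: d = malloc(4) -> d = 4; heap: [0-3 ALLOC][4-7 ALLOC][8-29 FREE]
Op 8: d = realloc(d, 15) -> d = 4; heap: [0-3 ALLOC][4-18 ALLOC][19-29 FREE]
free(d): d = 4 -> block [4-18 ALLOC]; mark free, coalesce with adjacent free neighbors -> [0-3 ALLOC][4-29 FREE]

Answer: [0-3 ALLOC][4-29 FREE]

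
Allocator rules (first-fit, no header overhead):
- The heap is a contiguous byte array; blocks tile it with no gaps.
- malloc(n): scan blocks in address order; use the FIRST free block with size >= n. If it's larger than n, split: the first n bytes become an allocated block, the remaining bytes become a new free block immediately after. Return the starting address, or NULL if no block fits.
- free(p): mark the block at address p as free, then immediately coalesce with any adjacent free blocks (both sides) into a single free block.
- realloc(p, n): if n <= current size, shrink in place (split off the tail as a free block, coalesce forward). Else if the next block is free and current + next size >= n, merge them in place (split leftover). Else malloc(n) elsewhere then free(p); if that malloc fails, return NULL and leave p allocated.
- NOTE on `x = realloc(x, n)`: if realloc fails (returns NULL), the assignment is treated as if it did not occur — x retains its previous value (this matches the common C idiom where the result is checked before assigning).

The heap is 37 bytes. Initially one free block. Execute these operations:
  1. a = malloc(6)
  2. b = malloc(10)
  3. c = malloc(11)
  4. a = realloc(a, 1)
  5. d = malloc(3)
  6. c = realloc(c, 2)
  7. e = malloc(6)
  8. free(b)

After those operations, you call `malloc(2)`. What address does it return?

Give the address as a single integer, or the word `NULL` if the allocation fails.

Op 1: a = malloc(6) -> a = 0; heap: [0-5 ALLOC][6-36 FREE]
Op 2: b = malloc(10) -> b = 6; heap: [0-5 ALLOC][6-15 ALLOC][16-36 FREE]
Op 3: c = malloc(11) -> c = 16; heap: [0-5 ALLOC][6-15 ALLOC][16-26 ALLOC][27-36 FREE]
Op 4: a = realloc(a, 1) -> a = 0; heap: [0-0 ALLOC][1-5 FREE][6-15 ALLOC][16-26 ALLOC][27-36 FREE]
Op 5: d = malloc(3) -> d = 1; heap: [0-0 ALLOC][1-3 ALLOC][4-5 FREE][6-15 ALLOC][16-26 ALLOC][27-36 FREE]
Op 6: c = realloc(c, 2) -> c = 16; heap: [0-0 ALLOC][1-3 ALLOC][4-5 FREE][6-15 ALLOC][16-17 ALLOC][18-36 FREE]
Op 7: e = malloc(6) -> e = 18; heap: [0-0 ALLOC][1-3 ALLOC][4-5 FREE][6-15 ALLOC][16-17 ALLOC][18-23 ALLOC][24-36 FREE]
Op 8: free(b) -> (freed b); heap: [0-0 ALLOC][1-3 ALLOC][4-15 FREE][16-17 ALLOC][18-23 ALLOC][24-36 FREE]
malloc(2): first-fit scan over [0-0 ALLOC][1-3 ALLOC][4-15 FREE][16-17 ALLOC][18-23 ALLOC][24-36 FREE] -> 4

Answer: 4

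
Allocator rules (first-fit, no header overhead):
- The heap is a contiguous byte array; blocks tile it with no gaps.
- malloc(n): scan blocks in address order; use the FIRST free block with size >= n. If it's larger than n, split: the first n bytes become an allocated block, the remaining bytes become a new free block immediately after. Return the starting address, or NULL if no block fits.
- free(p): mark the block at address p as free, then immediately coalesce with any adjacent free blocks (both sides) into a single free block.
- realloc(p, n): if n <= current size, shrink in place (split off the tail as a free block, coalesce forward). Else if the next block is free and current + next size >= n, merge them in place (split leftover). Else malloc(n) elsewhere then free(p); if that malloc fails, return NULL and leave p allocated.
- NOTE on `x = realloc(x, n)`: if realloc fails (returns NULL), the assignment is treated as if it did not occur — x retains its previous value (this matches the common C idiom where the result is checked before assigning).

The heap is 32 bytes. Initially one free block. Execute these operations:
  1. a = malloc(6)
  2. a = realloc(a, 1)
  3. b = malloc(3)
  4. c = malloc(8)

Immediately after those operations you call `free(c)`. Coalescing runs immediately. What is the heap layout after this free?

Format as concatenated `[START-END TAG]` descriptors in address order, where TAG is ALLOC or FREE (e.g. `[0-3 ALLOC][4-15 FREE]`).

Op 1: a = malloc(6) -> a = 0; heap: [0-5 ALLOC][6-31 FREE]
Op 2: a = realloc(a, 1) -> a = 0; heap: [0-0 ALLOC][1-31 FREE]
Op 3: b = malloc(3) -> b = 1; heap: [0-0 ALLOC][1-3 ALLOC][4-31 FREE]
Op 4: c = malloc(8) -> c = 4; heap: [0-0 ALLOC][1-3 ALLOC][4-11 ALLOC][12-31 FREE]
free(c): c = 4 -> block [4-11 ALLOC]; mark free, coalesce with adjacent free neighbors -> [0-0 ALLOC][1-3 ALLOC][4-31 FREE]

Answer: [0-0 ALLOC][1-3 ALLOC][4-31 FREE]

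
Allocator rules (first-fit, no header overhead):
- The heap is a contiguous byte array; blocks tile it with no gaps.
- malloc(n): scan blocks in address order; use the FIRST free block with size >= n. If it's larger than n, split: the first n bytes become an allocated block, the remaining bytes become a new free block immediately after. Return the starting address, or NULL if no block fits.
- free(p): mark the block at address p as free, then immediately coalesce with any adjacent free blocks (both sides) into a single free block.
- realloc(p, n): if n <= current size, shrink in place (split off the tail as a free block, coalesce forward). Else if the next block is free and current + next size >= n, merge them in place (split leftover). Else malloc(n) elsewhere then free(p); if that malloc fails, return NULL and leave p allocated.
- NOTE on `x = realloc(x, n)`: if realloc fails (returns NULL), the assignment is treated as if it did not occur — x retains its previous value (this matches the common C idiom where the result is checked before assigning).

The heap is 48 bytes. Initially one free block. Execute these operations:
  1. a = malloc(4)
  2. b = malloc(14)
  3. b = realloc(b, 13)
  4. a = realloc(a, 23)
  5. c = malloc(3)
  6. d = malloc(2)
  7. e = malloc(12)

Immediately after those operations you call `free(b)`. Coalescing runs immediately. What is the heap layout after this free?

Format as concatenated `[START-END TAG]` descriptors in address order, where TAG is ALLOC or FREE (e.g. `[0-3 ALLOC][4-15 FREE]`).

Answer: [0-2 ALLOC][3-16 FREE][17-39 ALLOC][40-41 ALLOC][42-47 FREE]

Derivation:
Op 1: a = malloc(4) -> a = 0; heap: [0-3 ALLOC][4-47 FREE]
Op 2: b = malloc(14) -> b = 4; heap: [0-3 ALLOC][4-17 ALLOC][18-47 FREE]
Op 3: b = realloc(b, 13) -> b = 4; heap: [0-3 ALLOC][4-16 ALLOC][17-47 FREE]
Op 4: a = realloc(a, 23) -> a = 17; heap: [0-3 FREE][4-16 ALLOC][17-39 ALLOC][40-47 FREE]
Op 5: c = malloc(3) -> c = 0; heap: [0-2 ALLOC][3-3 FREE][4-16 ALLOC][17-39 ALLOC][40-47 FREE]
Op 6: d = malloc(2) -> d = 40; heap: [0-2 ALLOC][3-3 FREE][4-16 ALLOC][17-39 ALLOC][40-41 ALLOC][42-47 FREE]
Op 7: e = malloc(12) -> e = NULL; heap: [0-2 ALLOC][3-3 FREE][4-16 ALLOC][17-39 ALLOC][40-41 ALLOC][42-47 FREE]
free(b): b = 4 -> block [4-16 ALLOC]; mark free, coalesce with adjacent free neighbors -> [0-2 ALLOC][3-16 FREE][17-39 ALLOC][40-41 ALLOC][42-47 FREE]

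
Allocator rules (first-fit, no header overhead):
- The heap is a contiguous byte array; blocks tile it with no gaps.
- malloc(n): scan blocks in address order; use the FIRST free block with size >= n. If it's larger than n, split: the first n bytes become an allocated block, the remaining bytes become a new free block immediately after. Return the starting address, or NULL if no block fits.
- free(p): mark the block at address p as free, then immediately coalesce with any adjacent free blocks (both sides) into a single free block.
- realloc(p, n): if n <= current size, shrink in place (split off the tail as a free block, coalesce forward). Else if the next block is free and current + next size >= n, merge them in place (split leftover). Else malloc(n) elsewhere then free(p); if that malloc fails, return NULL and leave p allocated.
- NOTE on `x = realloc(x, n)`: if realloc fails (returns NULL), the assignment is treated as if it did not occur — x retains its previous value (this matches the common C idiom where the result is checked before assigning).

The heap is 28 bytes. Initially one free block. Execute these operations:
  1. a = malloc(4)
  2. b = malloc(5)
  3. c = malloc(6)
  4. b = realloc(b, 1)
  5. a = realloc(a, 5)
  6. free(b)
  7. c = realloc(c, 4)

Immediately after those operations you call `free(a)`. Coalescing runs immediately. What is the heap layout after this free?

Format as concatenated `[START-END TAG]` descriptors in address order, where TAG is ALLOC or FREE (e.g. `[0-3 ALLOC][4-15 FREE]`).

Op 1: a = malloc(4) -> a = 0; heap: [0-3 ALLOC][4-27 FREE]
Op 2: b = malloc(5) -> b = 4; heap: [0-3 ALLOC][4-8 ALLOC][9-27 FREE]
Op 3: c = malloc(6) -> c = 9; heap: [0-3 ALLOC][4-8 ALLOC][9-14 ALLOC][15-27 FREE]
Op 4: b = realloc(b, 1) -> b = 4; heap: [0-3 ALLOC][4-4 ALLOC][5-8 FREE][9-14 ALLOC][15-27 FREE]
Op 5: a = realloc(a, 5) -> a = 15; heap: [0-3 FREE][4-4 ALLOC][5-8 FREE][9-14 ALLOC][15-19 ALLOC][20-27 FREE]
Op 6: free(b) -> (freed b); heap: [0-8 FREE][9-14 ALLOC][15-19 ALLOC][20-27 FREE]
Op 7: c = realloc(c, 4) -> c = 9; heap: [0-8 FREE][9-12 ALLOC][13-14 FREE][15-19 ALLOC][20-27 FREE]
free(a): a = 15 -> block [15-19 ALLOC]; mark free, coalesce with adjacent free neighbors -> [0-8 FREE][9-12 ALLOC][13-27 FREE]

Answer: [0-8 FREE][9-12 ALLOC][13-27 FREE]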